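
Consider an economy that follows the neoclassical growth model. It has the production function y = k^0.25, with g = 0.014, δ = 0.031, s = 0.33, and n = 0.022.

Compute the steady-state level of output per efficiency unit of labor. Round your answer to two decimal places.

At the steady state, Δk = 0, so s·k^α = (n + g + δ)·k.
Dividing both sides by k: k^(1−α) = s / (n + g + δ).
k^0.75 = 0.33 / (0.022 + 0.014 + 0.031) = 0.33 / 0.067 = 4.9254
k* = 4.9254^(1/0.75) ≈ 8.3802
y* = (k*)^α = 8.3802^0.25 ≈ 1.7014

y* ≈ 1.70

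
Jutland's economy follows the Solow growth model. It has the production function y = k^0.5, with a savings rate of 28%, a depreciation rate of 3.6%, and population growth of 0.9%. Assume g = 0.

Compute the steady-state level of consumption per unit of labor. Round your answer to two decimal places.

At the steady state, Δk = 0, so s·k^α = (n + δ)·k.
Rearranging, k^(1−α) = s / (n + δ).
k^0.5 = 0.28 / (0.009 + 0.036) = 0.28 / 0.045 = 6.2222
k* = 6.2222^(1/0.5) ≈ 38.7158
y* = (k*)^α = 38.7158^0.5 ≈ 6.2222
c* = (1 − s)·y* = (1 − 0.28) × 6.2222 ≈ 4.4800

c* = 4.48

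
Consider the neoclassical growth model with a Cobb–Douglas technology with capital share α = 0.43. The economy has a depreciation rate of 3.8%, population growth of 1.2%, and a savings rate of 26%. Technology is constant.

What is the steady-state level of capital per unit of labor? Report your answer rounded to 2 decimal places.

k* = 18.04

At the steady state, Δk = 0, so s·k^α = (n + δ)·k.
Rearranging, k^(1−α) = s / (n + δ).
k^0.57 = 0.26 / (0.012 + 0.038) = 0.26 / 0.050 = 5.2000
k* = 5.2000^(1/0.57) ≈ 18.0362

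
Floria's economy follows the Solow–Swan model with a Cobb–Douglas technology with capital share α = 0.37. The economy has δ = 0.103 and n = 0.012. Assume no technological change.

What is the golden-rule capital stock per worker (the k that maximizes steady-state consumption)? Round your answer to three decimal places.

k_gold ≈ 6.391

The golden rule sets f'(k) = n + δ, i.e. α·k^(α−1) = n + δ.
So k^(1−α) = α / (n + δ) = 0.37 / 0.115 = 3.2174.
k_gold = 3.2174^(1/0.63) ≈ 6.3909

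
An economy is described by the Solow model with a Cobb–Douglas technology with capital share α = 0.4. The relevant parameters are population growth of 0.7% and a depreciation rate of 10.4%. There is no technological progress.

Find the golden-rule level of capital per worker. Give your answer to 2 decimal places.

The golden rule sets f'(k) = n + δ, i.e. α·k^(α−1) = n + δ.
So k^(1−α) = α / (n + δ) = 0.4 / 0.111 = 3.6036.
k_gold = 3.6036^(1/0.6) ≈ 8.4702

k_gold ≈ 8.47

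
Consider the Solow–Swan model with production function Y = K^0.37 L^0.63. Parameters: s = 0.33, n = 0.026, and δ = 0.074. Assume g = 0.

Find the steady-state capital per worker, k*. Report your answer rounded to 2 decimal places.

Steady state requires s·f(k) = (n + δ)·k, i.e. s·k^α = (n + δ)·k.
Dividing both sides by k: k^(1−α) = s / (n + δ).
k^0.63 = 0.33 / (0.026 + 0.074) = 0.33 / 0.100 = 3.3000
k* = 3.3000^(1/0.63) ≈ 6.6533

k* ≈ 6.65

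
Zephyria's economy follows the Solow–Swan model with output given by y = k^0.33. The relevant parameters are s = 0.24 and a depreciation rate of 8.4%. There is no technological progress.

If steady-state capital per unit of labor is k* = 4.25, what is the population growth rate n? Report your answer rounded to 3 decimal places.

In steady state, investment equals break-even investment: s·k^α = (n + δ)·k.
So s / (n + δ) = (k*)^(1−α) = 4.25^0.67 = 2.6365.
Therefore n + δ = s / 2.6365 = 0.24 / 2.6365 = 0.0910, so n = 0.0910 − 0.084 = 0.0070.

n ≈ 0.007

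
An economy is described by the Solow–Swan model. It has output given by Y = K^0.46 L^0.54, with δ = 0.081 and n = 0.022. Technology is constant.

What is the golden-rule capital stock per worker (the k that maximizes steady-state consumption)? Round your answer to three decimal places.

The golden rule sets f'(k) = n + δ, i.e. α·k^(α−1) = n + δ.
So k^(1−α) = α / (n + δ) = 0.46 / 0.103 = 4.4660.
k_gold = 4.4660^(1/0.54) ≈ 15.9791

k_gold ≈ 15.979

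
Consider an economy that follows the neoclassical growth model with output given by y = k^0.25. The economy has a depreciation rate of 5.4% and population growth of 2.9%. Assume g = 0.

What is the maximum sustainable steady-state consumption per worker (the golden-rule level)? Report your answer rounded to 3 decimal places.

c_gold ≈ 1.083

At the golden rule, f'(k) = n + δ, so α·k^(α−1) = n + δ and k_gold = (α/(n + δ))^(1/(1−α)).
k_gold = (0.25/0.083)^(1/0.75) = 3.0120^1.3333 ≈ 4.3497
c_gold = f(k_gold) − (n + δ)·k_gold = 1.4442 − 0.083×4.3497 ≈ 1.0832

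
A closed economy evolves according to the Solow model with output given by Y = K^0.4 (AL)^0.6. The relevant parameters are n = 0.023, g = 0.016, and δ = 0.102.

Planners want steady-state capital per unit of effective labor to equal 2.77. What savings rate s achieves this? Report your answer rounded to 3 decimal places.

In steady state, investment equals break-even investment: s·k^α = (n + g + δ)·k.
So s / (n + g + δ) = (k*)^(1−α) = 2.77^0.6 = 1.8428.
Therefore s = 1.8428 × (n + g + δ) = 1.8428 × 0.141 = 0.2598.

s ≈ 0.260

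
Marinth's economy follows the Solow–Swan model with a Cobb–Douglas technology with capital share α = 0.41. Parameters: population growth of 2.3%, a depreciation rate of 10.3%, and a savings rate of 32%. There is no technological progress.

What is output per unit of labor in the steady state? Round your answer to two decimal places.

y* ≈ 1.91

In steady state, investment equals break-even investment: s·k^α = (n + δ)·k.
Dividing both sides by k: k^(1−α) = s / (n + δ).
k^0.59 = 0.32 / (0.023 + 0.103) = 0.32 / 0.126 = 2.5397
k* = 2.5397^(1/0.59) ≈ 4.8537
y* = (k*)^α = 4.8537^0.41 ≈ 1.9111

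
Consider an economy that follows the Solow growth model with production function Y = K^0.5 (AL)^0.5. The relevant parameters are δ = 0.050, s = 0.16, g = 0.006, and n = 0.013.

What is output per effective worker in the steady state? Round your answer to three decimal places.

At the steady state, Δk = 0, so s·k^α = (n + g + δ)·k.
Dividing both sides by k: k^(1−α) = s / (n + g + δ).
k^0.5 = 0.16 / (0.013 + 0.006 + 0.050) = 0.16 / 0.069 = 2.3188
k* = 2.3188^(1/0.5) ≈ 5.3768
y* = (k*)^α = 5.3768^0.5 ≈ 2.3188

y* ≈ 2.319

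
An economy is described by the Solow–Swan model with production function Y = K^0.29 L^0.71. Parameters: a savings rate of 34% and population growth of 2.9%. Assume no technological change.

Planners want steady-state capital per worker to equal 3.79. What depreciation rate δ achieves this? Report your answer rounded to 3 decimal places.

At the steady state, Δk = 0, so s·k^α = (n + δ)·k.
So s / (n + δ) = (k*)^(1−α) = 3.79^0.71 = 2.5753.
Therefore n + δ = s / 2.5753 = 0.34 / 2.5753 = 0.1320, so δ = 0.1320 − 0.029 = 0.1030.

δ ≈ 0.103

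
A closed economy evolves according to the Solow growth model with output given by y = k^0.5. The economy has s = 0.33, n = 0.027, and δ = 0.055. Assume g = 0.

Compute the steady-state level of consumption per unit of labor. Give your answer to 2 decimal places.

Steady state requires s·f(k) = (n + δ)·k, i.e. s·k^α = (n + δ)·k.
Rearranging, k^(1−α) = s / (n + δ).
k^0.5 = 0.33 / (0.027 + 0.055) = 0.33 / 0.082 = 4.0244
k* = 4.0244^(1/0.5) ≈ 16.1958
y* = (k*)^α = 16.1958^0.5 ≈ 4.0244
c* = (1 − s)·y* = (1 − 0.33) × 4.0244 ≈ 2.6963

c* = 2.70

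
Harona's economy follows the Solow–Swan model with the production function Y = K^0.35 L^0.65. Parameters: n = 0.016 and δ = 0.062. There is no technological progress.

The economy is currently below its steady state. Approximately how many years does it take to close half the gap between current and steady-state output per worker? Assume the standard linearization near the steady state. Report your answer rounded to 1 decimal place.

half-life ≈ 13.7 years

Near the steady state the convergence rate is λ = (1 − α)(n + δ).
λ = (1 − 0.35) × 0.078 = 0.65 × 0.078 = 0.0507
Half-life = ln 2 / λ = 0.6931 / 0.0507 ≈ 13.67 years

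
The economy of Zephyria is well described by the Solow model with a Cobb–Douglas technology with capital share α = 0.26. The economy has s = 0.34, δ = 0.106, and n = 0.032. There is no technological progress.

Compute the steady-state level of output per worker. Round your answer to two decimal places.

y* = 1.37

In steady state, investment equals break-even investment: s·k^α = (n + δ)·k.
Rearranging, k^(1−α) = s / (n + δ).
k^0.74 = 0.34 / (0.032 + 0.106) = 0.34 / 0.138 = 2.4638
k* = 2.4638^(1/0.74) ≈ 3.3822
y* = (k*)^α = 3.3822^0.26 ≈ 1.3728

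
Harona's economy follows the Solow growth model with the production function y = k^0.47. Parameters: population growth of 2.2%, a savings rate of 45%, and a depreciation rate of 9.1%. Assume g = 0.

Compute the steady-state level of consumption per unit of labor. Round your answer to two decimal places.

In steady state, investment equals break-even investment: s·k^α = (n + δ)·k.
Rearranging, k^(1−α) = s / (n + δ).
k^0.53 = 0.45 / (0.022 + 0.091) = 0.45 / 0.113 = 3.9823
k* = 3.9823^(1/0.53) ≈ 13.5621
y* = (k*)^α = 13.5621^0.47 ≈ 3.4056
c* = (1 − s)·y* = (1 − 0.45) × 3.4056 ≈ 1.8731

c* = 1.87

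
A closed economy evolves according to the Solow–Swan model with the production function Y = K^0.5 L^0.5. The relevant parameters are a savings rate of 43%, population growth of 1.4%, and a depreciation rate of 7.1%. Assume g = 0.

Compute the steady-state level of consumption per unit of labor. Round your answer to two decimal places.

c* = 2.88

In steady state, investment equals break-even investment: s·k^α = (n + δ)·k.
Dividing both sides by k: k^(1−α) = s / (n + δ).
k^0.5 = 0.43 / (0.014 + 0.071) = 0.43 / 0.085 = 5.0588
k* = 5.0588^(1/0.5) ≈ 25.5915
y* = (k*)^α = 25.5915^0.5 ≈ 5.0588
c* = (1 − s)·y* = (1 − 0.43) × 5.0588 ≈ 2.8835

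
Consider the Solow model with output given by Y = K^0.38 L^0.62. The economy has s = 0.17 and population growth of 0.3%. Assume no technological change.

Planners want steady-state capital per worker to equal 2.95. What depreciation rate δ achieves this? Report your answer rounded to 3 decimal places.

At the steady state, Δk = 0, so s·k^α = (n + δ)·k.
So s / (n + δ) = (k*)^(1−α) = 2.95^0.62 = 1.9556.
Therefore n + δ = s / 1.9556 = 0.17 / 1.9556 = 0.0869, so δ = 0.0869 − 0.003 = 0.0839.

δ ≈ 0.084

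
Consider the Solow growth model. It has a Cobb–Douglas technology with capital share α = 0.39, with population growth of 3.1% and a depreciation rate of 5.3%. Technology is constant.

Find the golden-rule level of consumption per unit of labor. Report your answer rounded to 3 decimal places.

At the golden rule, f'(k) = n + δ, so α·k^(α−1) = n + δ and k_gold = (α/(n + δ))^(1/(1−α)).
k_gold = (0.39/0.084)^(1/0.61) = 4.6429^1.6393 ≈ 12.3899
c_gold = f(k_gold) − (n + δ)·k_gold = 2.6687 − 0.084×12.3899 ≈ 1.6279

c_gold ≈ 1.628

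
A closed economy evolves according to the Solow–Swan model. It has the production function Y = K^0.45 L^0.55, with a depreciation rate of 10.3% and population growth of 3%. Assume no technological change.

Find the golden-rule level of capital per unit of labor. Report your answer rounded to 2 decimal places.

k_gold ≈ 9.17

The golden rule sets f'(k) = n + δ, i.e. α·k^(α−1) = n + δ.
So k^(1−α) = α / (n + δ) = 0.45 / 0.133 = 3.3835.
k_gold = 3.3835^(1/0.55) ≈ 9.1724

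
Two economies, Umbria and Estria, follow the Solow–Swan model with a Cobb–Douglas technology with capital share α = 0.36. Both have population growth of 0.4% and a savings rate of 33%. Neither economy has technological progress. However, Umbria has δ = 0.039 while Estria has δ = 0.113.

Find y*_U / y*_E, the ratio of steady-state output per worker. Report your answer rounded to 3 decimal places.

Steady-state y* = [s/(n + δ)]^(α/(1−α)), so the ratio is [ (s_U/(n + δ)_U) / (s_E/(n + δ)_E) ]^0.5625.
s_U/(n + δ)_U = 0.33/0.043 = 7.6744; s_E/(n + δ)_E = 0.33/0.117 = 2.8205.
Ratio = (7.6744/2.8205)^0.5625 = 2.7209^0.5625 ≈ 1.7560

y*_U / y*_E ≈ 1.756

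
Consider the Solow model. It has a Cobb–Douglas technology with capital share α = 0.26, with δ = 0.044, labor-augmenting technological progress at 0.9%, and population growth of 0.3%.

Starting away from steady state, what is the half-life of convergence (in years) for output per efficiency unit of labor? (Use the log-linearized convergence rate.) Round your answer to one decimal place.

t_½ ≈ 16.7 years

Near the steady state the convergence rate is λ = (1 − α)(n + g + δ).
λ = (1 − 0.26) × 0.056 = 0.74 × 0.056 = 0.04144
Half-life = ln 2 / λ = 0.6931 / 0.04144 ≈ 16.73 years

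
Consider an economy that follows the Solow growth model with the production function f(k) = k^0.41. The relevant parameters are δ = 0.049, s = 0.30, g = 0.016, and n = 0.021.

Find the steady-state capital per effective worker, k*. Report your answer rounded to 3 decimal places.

k* ≈ 8.312

In steady state, investment equals break-even investment: s·k^α = (n + g + δ)·k.
Rearranging, k^(1−α) = s / (n + g + δ).
k^0.59 = 0.30 / (0.021 + 0.016 + 0.049) = 0.30 / 0.086 = 3.4884
k* = 3.4884^(1/0.59) ≈ 8.3120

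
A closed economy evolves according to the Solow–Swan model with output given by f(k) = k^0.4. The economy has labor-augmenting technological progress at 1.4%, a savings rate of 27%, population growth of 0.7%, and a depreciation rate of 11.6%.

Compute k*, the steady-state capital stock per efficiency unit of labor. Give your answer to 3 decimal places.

k* ≈ 3.098

In steady state, investment equals break-even investment: s·k^α = (n + g + δ)·k.
Rearranging, k^(1−α) = s / (n + g + δ).
k^0.6 = 0.27 / (0.007 + 0.014 + 0.116) = 0.27 / 0.137 = 1.9708
k* = 1.9708^(1/0.6) ≈ 3.0979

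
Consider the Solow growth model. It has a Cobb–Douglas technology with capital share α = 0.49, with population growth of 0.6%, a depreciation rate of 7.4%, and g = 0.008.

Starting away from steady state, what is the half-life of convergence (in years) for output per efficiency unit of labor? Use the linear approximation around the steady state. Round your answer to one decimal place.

t_½ ≈ 15.4 years

Near the steady state the convergence rate is λ = (1 − α)(n + g + δ).
λ = (1 − 0.49) × 0.088 = 0.51 × 0.088 = 0.04488
Half-life = ln 2 / λ = 0.6931 / 0.04488 ≈ 15.44 years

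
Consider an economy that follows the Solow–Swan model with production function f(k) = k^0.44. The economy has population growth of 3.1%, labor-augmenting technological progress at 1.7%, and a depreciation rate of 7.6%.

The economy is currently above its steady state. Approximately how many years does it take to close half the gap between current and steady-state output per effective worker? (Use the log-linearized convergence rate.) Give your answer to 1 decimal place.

Near the steady state the convergence rate is λ = (1 − α)(n + g + δ).
λ = (1 − 0.44) × 0.124 = 0.56 × 0.124 = 0.06944
Half-life = ln 2 / λ = 0.6931 / 0.06944 ≈ 9.98 years

about 10.0 years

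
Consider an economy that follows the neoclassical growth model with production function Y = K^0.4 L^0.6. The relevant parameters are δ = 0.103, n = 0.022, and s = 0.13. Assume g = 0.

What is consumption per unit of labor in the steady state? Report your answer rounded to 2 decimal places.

c* ≈ 0.89

In steady state, investment equals break-even investment: s·k^α = (n + δ)·k.
Dividing both sides by k: k^(1−α) = s / (n + δ).
k^0.6 = 0.13 / (0.022 + 0.103) = 0.13 / 0.125 = 1.0400
k* = 1.0400^(1/0.6) ≈ 1.0676
y* = (k*)^α = 1.0676^0.4 ≈ 1.0265
c* = (1 − s)·y* = (1 − 0.13) × 1.0265 ≈ 0.8931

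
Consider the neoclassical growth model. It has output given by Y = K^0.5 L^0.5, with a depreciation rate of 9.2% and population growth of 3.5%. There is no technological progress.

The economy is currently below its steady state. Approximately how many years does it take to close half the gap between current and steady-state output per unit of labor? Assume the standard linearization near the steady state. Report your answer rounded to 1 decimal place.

half-life ≈ 10.9 years

Near the steady state the convergence rate is λ = (1 − α)(n + δ).
λ = (1 − 0.5) × 0.127 = 0.5 × 0.127 = 0.0635
Half-life = ln 2 / λ = 0.6931 / 0.0635 ≈ 10.91 years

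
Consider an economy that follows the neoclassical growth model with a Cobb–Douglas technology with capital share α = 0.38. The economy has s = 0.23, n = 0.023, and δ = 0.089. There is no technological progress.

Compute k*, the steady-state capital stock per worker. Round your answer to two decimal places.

k* ≈ 3.19

Steady state requires s·f(k) = (n + δ)·k, i.e. s·k^α = (n + δ)·k.
Dividing both sides by k: k^(1−α) = s / (n + δ).
k^0.62 = 0.23 / (0.023 + 0.089) = 0.23 / 0.112 = 2.0536
k* = 2.0536^(1/0.62) ≈ 3.1920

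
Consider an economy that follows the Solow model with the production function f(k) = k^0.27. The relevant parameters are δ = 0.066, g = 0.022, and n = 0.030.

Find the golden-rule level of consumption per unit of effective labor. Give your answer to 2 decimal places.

c_gold ≈ 0.99

At the golden rule, f'(k) = n + g + δ, so α·k^(α−1) = n + g + δ and k_gold = (α/(n + g + δ))^(1/(1−α)).
k_gold = (0.27/0.118)^(1/0.73) = 2.2881^1.3699 ≈ 3.1077
c_gold = f(k_gold) − (n + g + δ)·k_gold = 1.3582 − 0.118×3.1077 ≈ 0.9915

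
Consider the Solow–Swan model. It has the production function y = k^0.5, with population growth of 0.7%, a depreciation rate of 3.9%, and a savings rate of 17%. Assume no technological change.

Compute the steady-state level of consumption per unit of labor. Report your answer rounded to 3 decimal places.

c* = 3.067

In steady state, investment equals break-even investment: s·k^α = (n + δ)·k.
Dividing both sides by k: k^(1−α) = s / (n + δ).
k^0.5 = 0.17 / (0.007 + 0.039) = 0.17 / 0.046 = 3.6957
k* = 3.6957^(1/0.5) ≈ 13.6582
y* = (k*)^α = 13.6582^0.5 ≈ 3.6957
c* = (1 − s)·y* = (1 − 0.17) × 3.6957 ≈ 3.0674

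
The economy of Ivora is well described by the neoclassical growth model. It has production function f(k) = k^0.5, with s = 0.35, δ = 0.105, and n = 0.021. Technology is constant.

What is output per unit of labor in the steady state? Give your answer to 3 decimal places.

Steady state requires s·f(k) = (n + δ)·k, i.e. s·k^α = (n + δ)·k.
Dividing both sides by k: k^(1−α) = s / (n + δ).
k^0.5 = 0.35 / (0.021 + 0.105) = 0.35 / 0.126 = 2.7778
k* = 2.7778^(1/0.5) ≈ 7.7162
y* = (k*)^α = 7.7162^0.5 ≈ 2.7778

y* = 2.778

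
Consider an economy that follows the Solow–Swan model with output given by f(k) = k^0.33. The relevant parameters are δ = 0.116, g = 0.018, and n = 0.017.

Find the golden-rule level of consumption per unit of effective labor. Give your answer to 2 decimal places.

At the golden rule, f'(k) = n + g + δ, so α·k^(α−1) = n + g + δ and k_gold = (α/(n + g + δ))^(1/(1−α)).
k_gold = (0.33/0.151)^(1/0.67) = 2.1854^1.4925 ≈ 3.2118
c_gold = f(k_gold) − (n + g + δ)·k_gold = 1.4697 − 0.151×3.2118 ≈ 0.9847

c_gold ≈ 0.98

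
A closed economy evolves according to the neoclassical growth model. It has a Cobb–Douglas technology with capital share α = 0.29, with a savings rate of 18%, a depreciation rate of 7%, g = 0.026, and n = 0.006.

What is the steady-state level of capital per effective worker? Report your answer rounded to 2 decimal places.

In steady state, investment equals break-even investment: s·k^α = (n + g + δ)·k.
Dividing both sides by k: k^(1−α) = s / (n + g + δ).
k^0.71 = 0.18 / (0.006 + 0.026 + 0.070) = 0.18 / 0.102 = 1.7647
k* = 1.7647^(1/0.71) ≈ 2.2255

k* = 2.23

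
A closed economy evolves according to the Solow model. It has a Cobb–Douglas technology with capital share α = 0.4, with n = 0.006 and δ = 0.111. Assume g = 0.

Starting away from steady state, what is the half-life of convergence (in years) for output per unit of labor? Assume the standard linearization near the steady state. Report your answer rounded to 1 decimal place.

Near the steady state the convergence rate is λ = (1 − α)(n + δ).
λ = (1 − 0.4) × 0.117 = 0.6 × 0.117 = 0.0702
Half-life = ln 2 / λ = 0.6931 / 0.0702 ≈ 9.87 years

half-life ≈ 9.9 years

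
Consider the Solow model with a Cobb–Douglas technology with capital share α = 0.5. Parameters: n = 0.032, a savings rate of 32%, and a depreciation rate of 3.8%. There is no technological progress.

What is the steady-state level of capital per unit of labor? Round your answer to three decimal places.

k* = 20.898

In steady state, investment equals break-even investment: s·k^α = (n + δ)·k.
Rearranging, k^(1−α) = s / (n + δ).
k^0.5 = 0.32 / (0.032 + 0.038) = 0.32 / 0.070 = 4.5714
k* = 4.5714^(1/0.5) ≈ 20.8977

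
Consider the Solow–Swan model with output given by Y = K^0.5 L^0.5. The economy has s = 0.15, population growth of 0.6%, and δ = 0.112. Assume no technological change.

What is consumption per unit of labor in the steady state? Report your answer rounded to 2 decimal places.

At the steady state, Δk = 0, so s·k^α = (n + δ)·k.
Dividing both sides by k: k^(1−α) = s / (n + δ).
k^0.5 = 0.15 / (0.006 + 0.112) = 0.15 / 0.118 = 1.2712
k* = 1.2712^(1/0.5) ≈ 1.6159
y* = (k*)^α = 1.6159^0.5 ≈ 1.2712
c* = (1 − s)·y* = (1 − 0.15) × 1.2712 ≈ 1.0805

c* = 1.08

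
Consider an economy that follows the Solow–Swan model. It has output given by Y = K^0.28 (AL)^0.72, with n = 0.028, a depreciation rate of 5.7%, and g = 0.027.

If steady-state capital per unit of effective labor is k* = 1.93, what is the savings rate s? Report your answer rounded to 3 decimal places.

s ≈ 0.180

Steady state requires s·f(k) = (n + g + δ)·k, i.e. s·k^α = (n + g + δ)·k.
So s / (n + g + δ) = (k*)^(1−α) = 1.93^0.72 = 1.6055.
Therefore s = 1.6055 × (n + g + δ) = 1.6055 × 0.112 = 0.1798.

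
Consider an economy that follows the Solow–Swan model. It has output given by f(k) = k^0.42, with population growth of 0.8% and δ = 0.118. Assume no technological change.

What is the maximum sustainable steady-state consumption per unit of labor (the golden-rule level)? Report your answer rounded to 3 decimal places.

At the golden rule, f'(k) = n + δ, so α·k^(α−1) = n + δ and k_gold = (α/(n + δ))^(1/(1−α)).
k_gold = (0.42/0.126)^(1/0.58) = 3.3333^1.7241 ≈ 7.9705
c_gold = f(k_gold) − (n + δ)·k_gold = 2.3912 − 0.126×7.9705 ≈ 1.3869

c_gold ≈ 1.387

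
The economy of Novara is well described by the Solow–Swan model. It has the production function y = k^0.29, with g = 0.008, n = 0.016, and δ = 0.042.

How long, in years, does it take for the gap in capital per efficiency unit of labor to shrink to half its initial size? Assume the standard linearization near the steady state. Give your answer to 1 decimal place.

Near the steady state the convergence rate is λ = (1 − α)(n + g + δ).
λ = (1 − 0.29) × 0.066 = 0.71 × 0.066 = 0.04686
Half-life = ln 2 / λ = 0.6931 / 0.04686 ≈ 14.79 years

half-life ≈ 14.8 years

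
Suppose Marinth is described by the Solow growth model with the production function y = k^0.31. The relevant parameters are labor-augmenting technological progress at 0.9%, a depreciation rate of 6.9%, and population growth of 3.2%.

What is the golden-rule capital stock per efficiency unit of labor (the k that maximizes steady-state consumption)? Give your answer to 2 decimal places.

k_gold ≈ 4.49

The golden rule sets f'(k) = n + g + δ, i.e. α·k^(α−1) = n + g + δ.
So k^(1−α) = α / (n + g + δ) = 0.31 / 0.110 = 2.8182.
k_gold = 2.8182^(1/0.69) ≈ 4.4888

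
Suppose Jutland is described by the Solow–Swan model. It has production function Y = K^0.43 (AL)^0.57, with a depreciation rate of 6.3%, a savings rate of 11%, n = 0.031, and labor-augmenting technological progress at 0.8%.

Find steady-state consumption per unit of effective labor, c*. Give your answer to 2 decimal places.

c* = 0.94

In steady state, investment equals break-even investment: s·k^α = (n + g + δ)·k.
Rearranging, k^(1−α) = s / (n + g + δ).
k^0.57 = 0.11 / (0.031 + 0.008 + 0.063) = 0.11 / 0.102 = 1.0784
k* = 1.0784^(1/0.57) ≈ 1.1416
y* = (k*)^α = 1.1416^0.43 ≈ 1.0586
c* = (1 − s)·y* = (1 − 0.11) × 1.0586 ≈ 0.9422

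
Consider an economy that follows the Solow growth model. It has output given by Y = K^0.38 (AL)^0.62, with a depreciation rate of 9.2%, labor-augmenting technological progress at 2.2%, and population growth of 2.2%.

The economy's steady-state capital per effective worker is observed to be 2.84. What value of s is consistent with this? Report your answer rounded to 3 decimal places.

In steady state, investment equals break-even investment: s·k^α = (n + g + δ)·k.
So s / (n + g + δ) = (k*)^(1−α) = 2.84^0.62 = 1.9101.
Therefore s = 1.9101 × (n + g + δ) = 1.9101 × 0.136 = 0.2598.

s ≈ 0.260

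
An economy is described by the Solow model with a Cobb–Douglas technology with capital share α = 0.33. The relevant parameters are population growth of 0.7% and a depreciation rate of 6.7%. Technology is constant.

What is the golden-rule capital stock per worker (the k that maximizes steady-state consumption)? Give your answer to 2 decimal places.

The golden rule sets f'(k) = n + δ, i.e. α·k^(α−1) = n + δ.
So k^(1−α) = α / (n + δ) = 0.33 / 0.074 = 4.4595.
k_gold = 4.4595^(1/0.67) ≈ 9.3129

k_gold ≈ 9.31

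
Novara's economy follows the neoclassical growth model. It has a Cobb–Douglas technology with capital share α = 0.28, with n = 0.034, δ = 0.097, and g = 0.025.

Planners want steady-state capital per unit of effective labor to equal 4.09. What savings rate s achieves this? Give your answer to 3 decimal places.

Steady state requires s·f(k) = (n + g + δ)·k, i.e. s·k^α = (n + g + δ)·k.
So s / (n + g + δ) = (k*)^(1−α) = 4.09^0.72 = 2.7570.
Therefore s = 2.7570 × (n + g + δ) = 2.7570 × 0.156 = 0.4301.

s ≈ 0.430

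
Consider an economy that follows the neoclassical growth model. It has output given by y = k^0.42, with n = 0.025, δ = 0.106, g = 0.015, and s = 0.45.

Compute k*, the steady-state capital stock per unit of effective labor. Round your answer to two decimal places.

k* = 6.96

Steady state requires s·f(k) = (n + g + δ)·k, i.e. s·k^α = (n + g + δ)·k.
Dividing both sides by k: k^(1−α) = s / (n + g + δ).
k^0.58 = 0.45 / (0.025 + 0.015 + 0.106) = 0.45 / 0.146 = 3.0822
k* = 3.0822^(1/0.58) ≈ 6.9641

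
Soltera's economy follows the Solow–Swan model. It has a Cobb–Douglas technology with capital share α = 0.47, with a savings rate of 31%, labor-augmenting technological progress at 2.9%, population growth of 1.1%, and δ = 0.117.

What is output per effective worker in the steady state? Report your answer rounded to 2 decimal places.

y* ≈ 1.83

At the steady state, Δk = 0, so s·k^α = (n + g + δ)·k.
Dividing both sides by k: k^(1−α) = s / (n + g + δ).
k^0.53 = 0.31 / (0.011 + 0.029 + 0.117) = 0.31 / 0.157 = 1.9745
k* = 1.9745^(1/0.53) ≈ 3.6097
y* = (k*)^α = 3.6097^0.47 ≈ 1.8281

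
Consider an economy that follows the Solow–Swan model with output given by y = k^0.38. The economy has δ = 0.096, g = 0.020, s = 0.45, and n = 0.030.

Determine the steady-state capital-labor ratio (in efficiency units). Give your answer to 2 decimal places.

k* = 6.14

Steady state requires s·f(k) = (n + g + δ)·k, i.e. s·k^α = (n + g + δ)·k.
Dividing both sides by k: k^(1−α) = s / (n + g + δ).
k^0.62 = 0.45 / (0.030 + 0.020 + 0.096) = 0.45 / 0.146 = 3.0822
k* = 3.0822^(1/0.62) ≈ 6.1445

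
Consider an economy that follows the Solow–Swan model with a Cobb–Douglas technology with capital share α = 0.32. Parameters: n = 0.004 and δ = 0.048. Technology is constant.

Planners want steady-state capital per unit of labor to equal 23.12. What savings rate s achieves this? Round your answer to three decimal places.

s ≈ 0.440

In steady state, investment equals break-even investment: s·k^α = (n + δ)·k.
So s / (n + δ) = (k*)^(1−α) = 23.12^0.68 = 8.4628.
Therefore s = 8.4628 × (n + δ) = 8.4628 × 0.052 = 0.4401.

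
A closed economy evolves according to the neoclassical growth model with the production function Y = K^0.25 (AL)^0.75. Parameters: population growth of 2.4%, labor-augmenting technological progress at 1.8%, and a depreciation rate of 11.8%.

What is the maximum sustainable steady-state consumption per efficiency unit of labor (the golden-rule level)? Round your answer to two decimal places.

At the golden rule, f'(k) = n + g + δ, so α·k^(α−1) = n + g + δ and k_gold = (α/(n + g + δ))^(1/(1−α)).
k_gold = (0.25/0.160)^(1/0.75) = 1.5625^1.3333 ≈ 1.8131
c_gold = f(k_gold) − (n + g + δ)·k_gold = 1.1604 − 0.160×1.8131 ≈ 0.8703

c_gold ≈ 0.87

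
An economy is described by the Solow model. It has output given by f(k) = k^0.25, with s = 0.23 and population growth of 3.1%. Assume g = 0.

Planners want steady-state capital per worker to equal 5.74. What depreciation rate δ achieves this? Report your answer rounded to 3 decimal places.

In steady state, investment equals break-even investment: s·k^α = (n + δ)·k.
So s / (n + δ) = (k*)^(1−α) = 5.74^0.75 = 3.7084.
Therefore n + δ = s / 3.7084 = 0.23 / 3.7084 = 0.0620, so δ = 0.0620 − 0.031 = 0.0310.

δ ≈ 0.031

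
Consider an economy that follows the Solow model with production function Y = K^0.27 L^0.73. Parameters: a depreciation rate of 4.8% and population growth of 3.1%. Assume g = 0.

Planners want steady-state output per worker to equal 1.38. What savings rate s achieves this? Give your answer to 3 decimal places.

s ≈ 0.189

At the steady state, Δk = 0, so s·k^α = (n + δ)·k.
Since y* = [s/(n + δ)]^(α/(1−α)), we have s/(n + δ) = (y*)^((1−α)/α) = 1.38^2.7037 = 2.3889.
Therefore s = 2.3889 × (n + δ) = 2.3889 × 0.079 = 0.1887.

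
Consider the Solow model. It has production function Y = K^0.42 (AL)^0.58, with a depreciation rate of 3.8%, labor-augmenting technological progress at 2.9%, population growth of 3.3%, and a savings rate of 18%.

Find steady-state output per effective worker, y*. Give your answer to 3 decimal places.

In steady state, investment equals break-even investment: s·k^α = (n + g + δ)·k.
Rearranging, k^(1−α) = s / (n + g + δ).
k^0.58 = 0.18 / (0.033 + 0.029 + 0.038) = 0.18 / 0.100 = 1.8000
k* = 1.8000^(1/0.58) ≈ 2.7550
y* = (k*)^α = 2.7550^0.42 ≈ 1.5306

y* = 1.531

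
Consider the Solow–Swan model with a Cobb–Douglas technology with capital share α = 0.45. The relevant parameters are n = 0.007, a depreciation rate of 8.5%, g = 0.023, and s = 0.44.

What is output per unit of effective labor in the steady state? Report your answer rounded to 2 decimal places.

y* ≈ 3.00

At the steady state, Δk = 0, so s·k^α = (n + g + δ)·k.
Rearranging, k^(1−α) = s / (n + g + δ).
k^0.55 = 0.44 / (0.007 + 0.023 + 0.085) = 0.44 / 0.115 = 3.8261
k* = 3.8261^(1/0.55) ≈ 11.4698
y* = (k*)^α = 11.4698^0.45 ≈ 2.9978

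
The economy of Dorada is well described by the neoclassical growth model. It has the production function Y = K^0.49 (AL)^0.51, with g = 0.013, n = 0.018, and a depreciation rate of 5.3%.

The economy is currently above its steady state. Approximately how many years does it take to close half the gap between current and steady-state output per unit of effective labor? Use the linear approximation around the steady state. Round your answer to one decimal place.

half-life ≈ 16.2 years

Near the steady state the convergence rate is λ = (1 − α)(n + g + δ).
λ = (1 − 0.49) × 0.084 = 0.51 × 0.084 = 0.04284
Half-life = ln 2 / λ = 0.6931 / 0.04284 ≈ 16.18 years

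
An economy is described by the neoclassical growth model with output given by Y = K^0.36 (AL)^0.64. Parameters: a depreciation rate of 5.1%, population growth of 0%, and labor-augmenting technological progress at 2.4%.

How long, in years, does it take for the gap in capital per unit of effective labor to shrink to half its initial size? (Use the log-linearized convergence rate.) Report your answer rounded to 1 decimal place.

Near the steady state the convergence rate is λ = (1 − α)(n + g + δ).
λ = (1 − 0.36) × 0.075 = 0.64 × 0.075 = 0.0480
Half-life = ln 2 / λ = 0.6931 / 0.0480 ≈ 14.44 years

about 14.4 years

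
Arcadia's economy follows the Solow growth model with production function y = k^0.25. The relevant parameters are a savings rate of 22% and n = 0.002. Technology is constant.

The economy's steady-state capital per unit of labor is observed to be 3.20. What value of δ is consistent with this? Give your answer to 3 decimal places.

δ ≈ 0.090

In steady state, investment equals break-even investment: s·k^α = (n + δ)·k.
So s / (n + δ) = (k*)^(1−α) = 3.20^0.75 = 2.3926.
Therefore n + δ = s / 2.3926 = 0.22 / 2.3926 = 0.0920, so δ = 0.0920 − 0.002 = 0.0900.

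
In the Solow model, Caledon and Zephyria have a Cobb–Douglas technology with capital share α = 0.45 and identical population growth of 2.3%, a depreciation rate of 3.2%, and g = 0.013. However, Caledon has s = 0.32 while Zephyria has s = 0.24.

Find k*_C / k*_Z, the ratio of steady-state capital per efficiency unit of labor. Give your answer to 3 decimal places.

ratio ≈ 1.687

Steady-state k* = [s/(n + g + δ)]^(1/(1−α)), so the ratio is [ (s_C/(n + g + δ)_C) / (s_Z/(n + g + δ)_Z) ]^1.8182.
s_C/(n + g + δ)_C = 0.32/0.068 = 4.7059; s_Z/(n + g + δ)_Z = 0.24/0.068 = 3.5294.
Ratio = (4.7059/3.5294)^1.8182 = 1.3333^1.8182 ≈ 1.6871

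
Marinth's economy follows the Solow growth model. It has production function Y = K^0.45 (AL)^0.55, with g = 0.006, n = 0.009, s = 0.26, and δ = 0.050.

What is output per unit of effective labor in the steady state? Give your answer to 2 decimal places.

y* = 3.11

At the steady state, Δk = 0, so s·k^α = (n + g + δ)·k.
Dividing both sides by k: k^(1−α) = s / (n + g + δ).
k^0.55 = 0.26 / (0.009 + 0.006 + 0.050) = 0.26 / 0.065 = 4.0000
k* = 4.0000^(1/0.55) ≈ 12.4353
y* = (k*)^α = 12.4353^0.45 ≈ 3.1088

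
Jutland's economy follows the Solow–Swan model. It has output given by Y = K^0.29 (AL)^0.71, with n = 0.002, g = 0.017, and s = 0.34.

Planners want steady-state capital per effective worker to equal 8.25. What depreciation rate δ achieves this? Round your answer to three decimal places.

δ ≈ 0.057

In steady state, investment equals break-even investment: s·k^α = (n + g + δ)·k.
So s / (n + g + δ) = (k*)^(1−α) = 8.25^0.71 = 4.4739.
Therefore n + g + δ = s / 4.4739 = 0.34 / 4.4739 = 0.0760, so δ = 0.0760 − 0.019 = 0.0570.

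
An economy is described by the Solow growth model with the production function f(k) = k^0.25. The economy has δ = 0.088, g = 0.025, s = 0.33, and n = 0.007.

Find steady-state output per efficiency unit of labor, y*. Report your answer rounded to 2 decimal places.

In steady state, investment equals break-even investment: s·k^α = (n + g + δ)·k.
Dividing both sides by k: k^(1−α) = s / (n + g + δ).
k^0.75 = 0.33 / (0.007 + 0.025 + 0.088) = 0.33 / 0.120 = 2.7500
k* = 2.7500^(1/0.75) ≈ 3.8528
y* = (k*)^α = 3.8528^0.25 ≈ 1.4010

y* = 1.40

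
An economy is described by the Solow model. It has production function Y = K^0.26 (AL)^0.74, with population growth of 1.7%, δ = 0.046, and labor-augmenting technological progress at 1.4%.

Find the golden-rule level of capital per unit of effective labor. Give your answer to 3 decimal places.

The golden rule sets f'(k) = n + g + δ, i.e. α·k^(α−1) = n + g + δ.
So k^(1−α) = α / (n + g + δ) = 0.26 / 0.077 = 3.3766.
k_gold = 3.3766^(1/0.74) ≈ 5.1780

k_gold ≈ 5.178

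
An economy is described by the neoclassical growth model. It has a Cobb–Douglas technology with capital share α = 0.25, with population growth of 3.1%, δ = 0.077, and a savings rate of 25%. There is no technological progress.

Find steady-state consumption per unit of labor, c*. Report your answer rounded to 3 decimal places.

c* ≈ 0.992

At the steady state, Δk = 0, so s·k^α = (n + δ)·k.
Dividing both sides by k: k^(1−α) = s / (n + δ).
k^0.75 = 0.25 / (0.031 + 0.077) = 0.25 / 0.108 = 2.3148
k* = 2.3148^(1/0.75) ≈ 3.0621
y* = (k*)^α = 3.0621^0.25 ≈ 1.3228
c* = (1 − s)·y* = (1 − 0.25) × 1.3228 ≈ 0.9921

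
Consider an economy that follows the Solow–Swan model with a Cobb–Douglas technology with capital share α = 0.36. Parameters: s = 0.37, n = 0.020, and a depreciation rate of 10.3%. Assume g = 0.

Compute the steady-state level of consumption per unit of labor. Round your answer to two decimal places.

c* ≈ 1.17

Steady state requires s·f(k) = (n + δ)·k, i.e. s·k^α = (n + δ)·k.
Dividing both sides by k: k^(1−α) = s / (n + δ).
k^0.64 = 0.37 / (0.020 + 0.103) = 0.37 / 0.123 = 3.0081
k* = 3.0081^(1/0.64) ≈ 5.5890
y* = (k*)^α = 5.5890^0.36 ≈ 1.8580
c* = (1 − s)·y* = (1 − 0.37) × 1.8580 ≈ 1.1705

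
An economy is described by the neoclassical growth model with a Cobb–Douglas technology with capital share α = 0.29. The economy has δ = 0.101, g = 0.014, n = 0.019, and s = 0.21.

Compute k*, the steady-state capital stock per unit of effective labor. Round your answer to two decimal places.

At the steady state, Δk = 0, so s·k^α = (n + g + δ)·k.
Rearranging, k^(1−α) = s / (n + g + δ).
k^0.71 = 0.21 / (0.019 + 0.014 + 0.101) = 0.21 / 0.134 = 1.5672
k* = 1.5672^(1/0.71) ≈ 1.8829

k* ≈ 1.88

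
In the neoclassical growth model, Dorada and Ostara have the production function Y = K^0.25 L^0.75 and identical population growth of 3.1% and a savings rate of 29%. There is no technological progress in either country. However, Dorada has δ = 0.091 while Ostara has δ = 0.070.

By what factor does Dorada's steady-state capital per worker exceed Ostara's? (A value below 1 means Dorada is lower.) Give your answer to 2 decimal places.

ratio ≈ 0.78

Steady-state k* = [s/(n + δ)]^(1/(1−α)), so the ratio is [ (s_D/(n + δ)_D) / (s_O/(n + δ)_O) ]^1.3333.
s_D/(n + δ)_D = 0.29/0.122 = 2.3770; s_O/(n + δ)_O = 0.29/0.101 = 2.8713.
Ratio = (2.3770/2.8713)^1.3333 = 0.8278^1.3333 ≈ 0.7773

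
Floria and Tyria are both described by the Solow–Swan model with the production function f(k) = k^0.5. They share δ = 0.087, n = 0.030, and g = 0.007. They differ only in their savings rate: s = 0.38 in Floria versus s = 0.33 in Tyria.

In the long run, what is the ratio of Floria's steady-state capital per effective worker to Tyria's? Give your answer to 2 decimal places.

Steady-state k* = [s/(n + g + δ)]^(1/(1−α)), so the ratio is [ (s_F/(n + g + δ)_F) / (s_T/(n + g + δ)_T) ]^2.
s_F/(n + g + δ)_F = 0.38/0.124 = 3.0645; s_T/(n + g + δ)_T = 0.33/0.124 = 2.6613.
Ratio = (3.0645/2.6613)^2 = 1.1515^2 ≈ 1.3260

k*_F / k*_T ≈ 1.33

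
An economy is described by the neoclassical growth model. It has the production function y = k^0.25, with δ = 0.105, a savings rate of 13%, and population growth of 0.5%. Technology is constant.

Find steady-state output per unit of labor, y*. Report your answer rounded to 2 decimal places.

y* = 1.06

At the steady state, Δk = 0, so s·k^α = (n + δ)·k.
Dividing both sides by k: k^(1−α) = s / (n + δ).
k^0.75 = 0.13 / (0.005 + 0.105) = 0.13 / 0.110 = 1.1818
k* = 1.1818^(1/0.75) ≈ 1.2495
y* = (k*)^α = 1.2495^0.25 ≈ 1.0573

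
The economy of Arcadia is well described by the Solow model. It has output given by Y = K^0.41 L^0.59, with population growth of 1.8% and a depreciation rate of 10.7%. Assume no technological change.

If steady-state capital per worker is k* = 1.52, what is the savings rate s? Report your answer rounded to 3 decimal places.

s ≈ 0.160

In steady state, investment equals break-even investment: s·k^α = (n + δ)·k.
So s / (n + δ) = (k*)^(1−α) = 1.52^0.59 = 1.2802.
Therefore s = 1.2802 × (n + δ) = 1.2802 × 0.125 = 0.1600.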